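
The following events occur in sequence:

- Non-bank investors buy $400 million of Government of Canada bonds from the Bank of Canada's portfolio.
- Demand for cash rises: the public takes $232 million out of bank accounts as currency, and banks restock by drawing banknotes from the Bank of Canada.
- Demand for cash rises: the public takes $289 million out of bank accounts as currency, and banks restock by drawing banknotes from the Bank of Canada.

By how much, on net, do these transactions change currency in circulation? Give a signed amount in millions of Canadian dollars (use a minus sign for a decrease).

+$521 million

Asset sale (to non-banks) $400 million: no currency enters or leaves circulation → 0.
Currency withdrawal $232 million: notes leave the central bank → +$232M.
Currency withdrawal $289 million: notes leave the central bank → +$289M.
Net: 0 + 232 + 289 = +$521 million.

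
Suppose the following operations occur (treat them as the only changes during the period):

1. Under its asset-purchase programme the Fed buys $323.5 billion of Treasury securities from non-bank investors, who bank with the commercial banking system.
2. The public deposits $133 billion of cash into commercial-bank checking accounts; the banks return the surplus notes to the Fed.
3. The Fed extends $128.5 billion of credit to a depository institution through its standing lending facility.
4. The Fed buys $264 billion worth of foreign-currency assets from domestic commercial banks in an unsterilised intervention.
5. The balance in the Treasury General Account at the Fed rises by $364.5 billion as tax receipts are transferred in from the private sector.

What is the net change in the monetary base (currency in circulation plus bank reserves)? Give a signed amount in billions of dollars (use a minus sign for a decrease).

+$351.5 billion

Asset purchase (from non-banks) $323.5 billion: Fed balance sheet expands → +$323.5B.
Currency deposit $133 billion: just a shift between currency and reserves — both are base money → 0.
Discount-window loan $128.5 billion: Fed balance sheet expands → +$128.5B.
FX purchase $264 billion: Fed balance sheet expands → +$264B.
Government account inflow $364.5 billion: reserves shift to a non-base liability → −$364.5B.
Net: 323.5 + 0 + 128.5 + 264 − 364.5 = +$351.5 billion.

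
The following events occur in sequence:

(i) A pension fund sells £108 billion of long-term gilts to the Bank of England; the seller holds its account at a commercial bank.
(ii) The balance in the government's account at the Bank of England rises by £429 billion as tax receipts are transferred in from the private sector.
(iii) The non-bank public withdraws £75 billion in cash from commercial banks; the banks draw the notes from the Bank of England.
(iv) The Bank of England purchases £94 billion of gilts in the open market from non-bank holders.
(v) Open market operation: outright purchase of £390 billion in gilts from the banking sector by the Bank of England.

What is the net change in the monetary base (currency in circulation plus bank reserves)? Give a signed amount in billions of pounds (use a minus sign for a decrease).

+£163 billion

Bank of England balance sheet:
  Assets:      Securities +£592B
  Liabilities: Bank reserves +£88B, Currency in circulation +£75B, Government deposits +£429B
Monetary base = currency + reserves: +£75B + (+£88B) = +£163 billion.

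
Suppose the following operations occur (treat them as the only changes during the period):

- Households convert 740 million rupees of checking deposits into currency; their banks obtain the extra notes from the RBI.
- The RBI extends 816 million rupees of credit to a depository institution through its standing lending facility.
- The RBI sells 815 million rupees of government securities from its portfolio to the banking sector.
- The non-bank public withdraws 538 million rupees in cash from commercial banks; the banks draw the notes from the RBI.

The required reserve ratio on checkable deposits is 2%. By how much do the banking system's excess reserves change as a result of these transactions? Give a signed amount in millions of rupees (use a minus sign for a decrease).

-1251.44 million

Currency withdrawal 740 million rupees: reserves −740M, deposits −740M.
Discount-window loan 816 million rupees: reserves +816M, deposits 0.
OMO sale (to banks) 815 million rupees: reserves −815M, deposits 0.
Currency withdrawal 538 million rupees: reserves −538M, deposits −538M.
Totals: Δreserves = −1277M, Δdeposits = −1278M.
Δrequired reserves = 2% × −1278M = −25.56M.
Δexcess reserves = Δreserves − Δrequired = −1277M − (−25.56M) = -1251.44 million.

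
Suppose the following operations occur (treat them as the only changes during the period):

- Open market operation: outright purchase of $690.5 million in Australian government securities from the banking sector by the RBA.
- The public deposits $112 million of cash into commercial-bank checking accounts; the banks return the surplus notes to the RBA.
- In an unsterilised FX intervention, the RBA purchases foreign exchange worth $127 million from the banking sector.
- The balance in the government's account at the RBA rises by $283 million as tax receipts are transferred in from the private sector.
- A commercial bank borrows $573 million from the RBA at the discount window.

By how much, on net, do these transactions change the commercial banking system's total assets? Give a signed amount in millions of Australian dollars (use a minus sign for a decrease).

OMO purchase (from banks) $690.5 million: just an asset swap on bank balance sheets → 0.
Currency deposit $112 million: bank balance sheets expand → +$112M.
FX purchase $127 million: just an asset swap on bank balance sheets → 0.
Government account inflow $283 million: bank balance sheets shrink → −$283M.
Discount-window loan $573 million: bank balance sheets expand → +$573M.
Net: 0 + 112 + 0 − 283 + 573 = +$402 million.

+$402 million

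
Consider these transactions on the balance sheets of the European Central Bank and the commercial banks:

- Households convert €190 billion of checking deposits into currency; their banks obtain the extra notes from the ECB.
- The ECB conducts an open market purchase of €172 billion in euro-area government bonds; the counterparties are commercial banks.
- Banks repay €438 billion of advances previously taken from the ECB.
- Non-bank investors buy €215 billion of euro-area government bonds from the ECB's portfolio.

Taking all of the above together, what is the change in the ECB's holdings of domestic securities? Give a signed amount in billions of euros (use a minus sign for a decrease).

-€43 billion

ECB balance sheet:
  Assets:      Securities −€43B, Loans to banks −€438B
  Liabilities: Bank reserves −€671B, Currency in circulation +€190B
So the change in the ECB's holdings of domestic securities is -€43 billion.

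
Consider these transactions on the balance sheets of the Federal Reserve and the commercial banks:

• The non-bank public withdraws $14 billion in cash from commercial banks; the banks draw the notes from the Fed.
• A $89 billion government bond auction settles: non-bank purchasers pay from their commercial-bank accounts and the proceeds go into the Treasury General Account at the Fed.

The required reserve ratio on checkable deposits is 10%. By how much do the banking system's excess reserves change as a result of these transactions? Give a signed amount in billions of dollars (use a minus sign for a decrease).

Currency withdrawal $14 billion: reserves −$14B, deposits −$14B.
Government account inflow $89 billion: reserves −$89B, deposits −$89B.
Totals: Δreserves = −$103B, Δdeposits = −$103B.
Δrequired reserves = 10% × −$103B = −$10.3B.
Δexcess reserves = Δreserves − Δrequired = −$103B − (−$10.3B) = -$92.7 billion.

-$92.7 billion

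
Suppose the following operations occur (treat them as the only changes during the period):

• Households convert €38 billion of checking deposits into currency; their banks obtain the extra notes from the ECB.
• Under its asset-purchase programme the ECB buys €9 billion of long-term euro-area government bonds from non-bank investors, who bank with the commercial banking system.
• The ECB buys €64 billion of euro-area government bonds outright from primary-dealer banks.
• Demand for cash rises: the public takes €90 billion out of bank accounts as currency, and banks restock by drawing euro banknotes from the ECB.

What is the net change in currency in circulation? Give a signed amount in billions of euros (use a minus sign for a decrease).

+€128 billion

Currency withdrawal €38 billion: notes leave the central bank → +€38B.
Asset purchase (from non-banks) €9 billion: no currency enters or leaves circulation → 0.
OMO purchase (from banks) €64 billion: no currency enters or leaves circulation → 0.
Currency withdrawal €90 billion: notes leave the central bank → +€90B.
Net: 38 + 0 + 0 + 90 = +€128 billion.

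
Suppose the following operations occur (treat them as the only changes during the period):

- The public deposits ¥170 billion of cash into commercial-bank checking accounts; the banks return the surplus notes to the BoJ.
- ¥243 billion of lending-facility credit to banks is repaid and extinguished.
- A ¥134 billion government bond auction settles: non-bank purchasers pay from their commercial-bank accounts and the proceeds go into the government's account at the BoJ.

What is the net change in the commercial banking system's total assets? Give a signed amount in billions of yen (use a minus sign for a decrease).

-¥207 billion

Currency deposit ¥170 billion: bank balance sheets expand → +¥170B.
Discount-window repayment ¥243 billion: bank balance sheets shrink → −¥243B.
Government account inflow ¥134 billion: bank balance sheets shrink → −¥134B.
Net: 170 − 243 − 134 = -¥207 billion.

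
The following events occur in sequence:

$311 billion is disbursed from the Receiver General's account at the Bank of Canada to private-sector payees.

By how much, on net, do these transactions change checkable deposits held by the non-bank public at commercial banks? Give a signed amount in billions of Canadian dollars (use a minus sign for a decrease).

Bank of Canada balance sheet:
  Assets:      no change
  Liabilities: Bank reserves +$311B, Government deposits −$311B
Commercial banking system:
  Assets:      Reserves at CB +$311B
  Liabilities: Checkable deposits +$311B
So the change in checkable deposits held by the non-bank public at commercial banks is +$311 billion.

+$311 billion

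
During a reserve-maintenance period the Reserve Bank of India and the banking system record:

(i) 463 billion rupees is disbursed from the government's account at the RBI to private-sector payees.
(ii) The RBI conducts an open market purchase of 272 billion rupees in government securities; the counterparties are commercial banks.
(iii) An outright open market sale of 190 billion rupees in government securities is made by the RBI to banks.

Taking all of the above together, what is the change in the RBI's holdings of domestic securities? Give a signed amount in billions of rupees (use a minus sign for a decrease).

+82 billion

Government spending 463 billion rupees: the RBI's securities portfolio is untouched → 0.
OMO purchase (from banks) 272 billion rupees: securities added to the RBI's portfolio → +272B.
OMO sale (to banks) 190 billion rupees: securities removed from the RBI's portfolio → −190B.
Net: 0 + 272 − 190 = +82 billion.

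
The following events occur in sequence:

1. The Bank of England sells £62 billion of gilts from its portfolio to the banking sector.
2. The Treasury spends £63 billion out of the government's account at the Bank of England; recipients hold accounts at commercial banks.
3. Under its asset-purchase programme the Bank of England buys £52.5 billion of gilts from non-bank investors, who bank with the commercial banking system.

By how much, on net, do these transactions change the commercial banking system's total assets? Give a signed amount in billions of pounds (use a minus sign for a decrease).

Bank of England balance sheet:
  Assets:      Securities −£9.5B
  Liabilities: Bank reserves +£53.5B, Government deposits −£63B
Commercial banking system:
  Assets:      Reserves at CB +£53.5B, Securities +£62B
  Liabilities: Checkable deposits +£115.5B
Change in total bank assets = +£115.5 billion.

+£115.5 billion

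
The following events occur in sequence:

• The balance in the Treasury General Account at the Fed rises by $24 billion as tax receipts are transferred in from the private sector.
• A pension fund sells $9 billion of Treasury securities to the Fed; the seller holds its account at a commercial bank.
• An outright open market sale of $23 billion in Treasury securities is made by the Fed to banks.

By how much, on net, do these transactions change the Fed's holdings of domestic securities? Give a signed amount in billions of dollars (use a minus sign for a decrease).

-$14 billion

Government account inflow $24 billion: the Fed's securities portfolio is untouched → 0.
Asset purchase (from non-banks) $9 billion: securities added to the Fed's portfolio → +$9B.
OMO sale (to banks) $23 billion: securities removed from the Fed's portfolio → −$23B.
Net: 0 + 9 − 23 = -$14 billion.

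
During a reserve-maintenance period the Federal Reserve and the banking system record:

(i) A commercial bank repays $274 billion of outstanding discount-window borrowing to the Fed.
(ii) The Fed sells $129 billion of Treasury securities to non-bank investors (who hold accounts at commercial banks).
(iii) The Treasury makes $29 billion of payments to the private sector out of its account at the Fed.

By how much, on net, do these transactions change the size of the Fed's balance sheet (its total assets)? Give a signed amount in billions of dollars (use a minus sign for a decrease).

-$403 billion

Discount-window repayment $274 billion: a Fed asset is shed → −$274B.
Asset sale (to non-banks) $129 billion: a Fed asset is shed → −$129B.
Government spending $29 billion: only the composition of liabilities changes → 0.
Net: −274 − 129 + 0 = -$403 billion.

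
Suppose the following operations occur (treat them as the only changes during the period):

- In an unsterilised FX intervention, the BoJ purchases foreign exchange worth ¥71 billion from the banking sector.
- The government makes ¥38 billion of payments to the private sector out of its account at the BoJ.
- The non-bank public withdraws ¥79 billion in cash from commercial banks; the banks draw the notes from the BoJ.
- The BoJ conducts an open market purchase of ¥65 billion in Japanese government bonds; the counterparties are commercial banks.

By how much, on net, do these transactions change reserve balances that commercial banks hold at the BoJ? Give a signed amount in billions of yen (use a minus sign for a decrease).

FX purchase ¥71 billion: the BoJ pays by crediting reserve accounts → +¥71B.
Government spending ¥38 billion: government payments flow into bank reserve accounts → +¥38B.
Currency withdrawal ¥79 billion: banks swap reserves for currency → −¥79B.
OMO purchase (from banks) ¥65 billion: the BoJ pays by crediting reserve accounts → +¥65B.
Net: 71 + 38 − 79 + 65 = +¥95 billion.

+¥95 billion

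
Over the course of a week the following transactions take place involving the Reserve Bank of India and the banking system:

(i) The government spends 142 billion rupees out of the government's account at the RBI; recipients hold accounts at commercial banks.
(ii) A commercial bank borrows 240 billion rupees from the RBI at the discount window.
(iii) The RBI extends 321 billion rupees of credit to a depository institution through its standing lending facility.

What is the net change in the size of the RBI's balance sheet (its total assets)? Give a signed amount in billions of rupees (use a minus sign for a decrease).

RBI balance sheet:
  Assets:      Loans to banks +561B
  Liabilities: Bank reserves +703B, Government deposits −142B
Commercial banking system:
  Assets:      Reserves at CB +703B
  Liabilities: Checkable deposits +142B, Borrowings from CB +561B
Change in total RBI assets = +561 billion.

+561 billion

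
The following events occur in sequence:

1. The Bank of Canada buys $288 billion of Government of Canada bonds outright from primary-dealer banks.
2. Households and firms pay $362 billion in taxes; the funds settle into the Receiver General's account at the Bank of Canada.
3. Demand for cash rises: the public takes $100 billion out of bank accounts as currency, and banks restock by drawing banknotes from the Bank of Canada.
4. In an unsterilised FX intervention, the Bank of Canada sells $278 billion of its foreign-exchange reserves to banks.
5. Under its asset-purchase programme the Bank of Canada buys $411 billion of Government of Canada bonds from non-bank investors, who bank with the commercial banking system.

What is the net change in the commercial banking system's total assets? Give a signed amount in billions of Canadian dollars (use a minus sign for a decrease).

-$51 billion

Bank of Canada balance sheet:
  Assets:      Securities +$699B, Foreign assets −$278B
  Liabilities: Bank reserves −$41B, Currency in circulation +$100B, Government deposits +$362B
Commercial banking system:
  Assets:      Reserves at CB −$41B, Securities −$288B, Foreign assets +$278B
  Liabilities: Checkable deposits −$51B
Change in total bank assets = -$51 billion.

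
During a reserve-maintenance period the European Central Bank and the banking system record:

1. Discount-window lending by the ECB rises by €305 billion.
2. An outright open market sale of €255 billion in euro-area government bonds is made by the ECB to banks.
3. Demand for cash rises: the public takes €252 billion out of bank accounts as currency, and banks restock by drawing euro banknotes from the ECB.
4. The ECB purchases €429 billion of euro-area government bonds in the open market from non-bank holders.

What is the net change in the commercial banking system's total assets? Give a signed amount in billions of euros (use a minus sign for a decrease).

+€482 billion

Discount-window loan €305 billion: bank balance sheets expand → +€305B.
OMO sale (to banks) €255 billion: just an asset swap on bank balance sheets → 0.
Currency withdrawal €252 billion: bank balance sheets shrink → −€252B.
Asset purchase (from non-banks) €429 billion: bank balance sheets expand → +€429B.
Net: 305 + 0 − 252 + 429 = +€482 billion.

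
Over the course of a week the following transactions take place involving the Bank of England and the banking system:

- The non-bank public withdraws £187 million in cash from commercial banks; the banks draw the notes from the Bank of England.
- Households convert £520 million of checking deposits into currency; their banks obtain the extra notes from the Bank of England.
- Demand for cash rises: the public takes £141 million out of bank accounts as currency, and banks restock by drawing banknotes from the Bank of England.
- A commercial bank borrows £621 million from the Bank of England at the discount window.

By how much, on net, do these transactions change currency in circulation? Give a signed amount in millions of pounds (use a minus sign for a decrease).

Currency withdrawal £187 million: notes leave the central bank → +£187M.
Currency withdrawal £520 million: notes leave the central bank → +£520M.
Currency withdrawal £141 million: notes leave the central bank → +£141M.
Discount-window loan £621 million: no currency enters or leaves circulation → 0.
Net: 187 + 520 + 141 + 0 = +£848 million.

+£848 million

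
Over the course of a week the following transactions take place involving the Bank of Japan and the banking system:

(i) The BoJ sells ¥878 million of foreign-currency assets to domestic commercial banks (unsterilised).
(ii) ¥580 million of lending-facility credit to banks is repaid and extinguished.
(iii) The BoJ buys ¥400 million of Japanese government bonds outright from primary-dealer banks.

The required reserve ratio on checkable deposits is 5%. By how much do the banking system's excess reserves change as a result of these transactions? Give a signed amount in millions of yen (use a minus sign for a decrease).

-¥1058 million

FX sale ¥878 million: reserves −¥878M, deposits 0.
Discount-window repayment ¥580 million: reserves −¥580M, deposits 0.
OMO purchase (from banks) ¥400 million: reserves +¥400M, deposits 0.
Totals: Δreserves = −¥1058M, Δdeposits = 0.
Δrequired reserves = 5% × 0 = 0.
Δexcess reserves = Δreserves − Δrequired = −¥1058M − (0) = -¥1058 million.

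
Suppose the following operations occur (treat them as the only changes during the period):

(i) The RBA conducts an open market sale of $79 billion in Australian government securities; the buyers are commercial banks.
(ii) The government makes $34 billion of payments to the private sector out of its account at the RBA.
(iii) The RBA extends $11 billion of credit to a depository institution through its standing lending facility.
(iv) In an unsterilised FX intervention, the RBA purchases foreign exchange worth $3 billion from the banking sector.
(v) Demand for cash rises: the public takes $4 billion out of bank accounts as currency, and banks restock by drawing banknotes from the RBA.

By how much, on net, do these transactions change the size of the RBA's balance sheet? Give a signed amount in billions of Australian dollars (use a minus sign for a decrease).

OMO sale (to banks) $79 billion: an RBA asset is shed → −$79B.
Government spending $34 billion: only the composition of liabilities changes → 0.
Discount-window loan $11 billion: an RBA asset is acquired → +$11B.
FX purchase $3 billion: an RBA asset is acquired → +$3B.
Currency withdrawal $4 billion: only the composition of liabilities changes → 0.
Net: −79 + 0 + 11 + 3 + 0 = -$65 billion.

-$65 billion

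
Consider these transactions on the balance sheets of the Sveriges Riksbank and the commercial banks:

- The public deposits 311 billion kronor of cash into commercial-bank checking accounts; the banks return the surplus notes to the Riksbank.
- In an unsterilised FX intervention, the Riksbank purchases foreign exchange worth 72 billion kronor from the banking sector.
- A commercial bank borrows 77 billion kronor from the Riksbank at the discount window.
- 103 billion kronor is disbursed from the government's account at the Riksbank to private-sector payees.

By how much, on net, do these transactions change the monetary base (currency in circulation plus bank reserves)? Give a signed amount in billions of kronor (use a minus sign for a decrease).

+252 billion

Currency deposit 311 billion kronor: just a shift between currency and reserves — both are base money → 0.
FX purchase 72 billion kronor: Riksbank balance sheet expands → +72B.
Discount-window loan 77 billion kronor: Riksbank balance sheet expands → +77B.
Government spending 103 billion kronor: a non-base liability converts back to reserves → +103B.
Net: 0 + 72 + 77 + 103 = +252 billion.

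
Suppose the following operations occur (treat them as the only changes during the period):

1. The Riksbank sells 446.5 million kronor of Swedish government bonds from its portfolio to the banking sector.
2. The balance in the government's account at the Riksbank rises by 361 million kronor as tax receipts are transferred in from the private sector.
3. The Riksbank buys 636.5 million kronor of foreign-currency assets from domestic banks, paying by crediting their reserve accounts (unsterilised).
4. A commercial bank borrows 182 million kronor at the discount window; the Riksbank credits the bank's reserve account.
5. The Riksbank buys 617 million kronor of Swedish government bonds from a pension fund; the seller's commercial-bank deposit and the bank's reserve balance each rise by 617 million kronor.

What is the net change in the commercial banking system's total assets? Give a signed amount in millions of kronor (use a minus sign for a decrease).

+438 million

OMO sale (to banks) 446.5 million kronor: just an asset swap on bank balance sheets → 0.
Government account inflow 361 million kronor: bank balance sheets shrink → −361M.
FX purchase 636.5 million kronor: just an asset swap on bank balance sheets → 0.
Discount-window loan 182 million kronor: bank balance sheets expand → +182M.
Asset purchase (from non-banks) 617 million kronor: bank balance sheets expand → +617M.
Net: 0 − 361 + 0 + 182 + 617 = +438 million.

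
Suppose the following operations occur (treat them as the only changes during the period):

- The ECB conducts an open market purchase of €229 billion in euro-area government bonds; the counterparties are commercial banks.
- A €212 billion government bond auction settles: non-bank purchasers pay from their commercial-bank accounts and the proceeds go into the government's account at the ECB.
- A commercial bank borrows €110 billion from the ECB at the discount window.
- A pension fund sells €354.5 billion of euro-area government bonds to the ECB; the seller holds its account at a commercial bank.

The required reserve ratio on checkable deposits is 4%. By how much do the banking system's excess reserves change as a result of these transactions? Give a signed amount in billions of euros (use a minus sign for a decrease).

OMO purchase (from banks) €229 billion: reserves +€229B, deposits 0.
Government account inflow €212 billion: reserves −€212B, deposits −€212B.
Discount-window loan €110 billion: reserves +€110B, deposits 0.
Asset purchase (from non-banks) €354.5 billion: reserves +€354.5B, deposits +€354.5B.
Totals: Δreserves = +€481.5B, Δdeposits = +€142.5B.
Δrequired reserves = 4% × +€142.5B = +€5.7B.
Δexcess reserves = Δreserves − Δrequired = +€481.5B − (+€5.7B) = +€475.8 billion.

+€475.8 billion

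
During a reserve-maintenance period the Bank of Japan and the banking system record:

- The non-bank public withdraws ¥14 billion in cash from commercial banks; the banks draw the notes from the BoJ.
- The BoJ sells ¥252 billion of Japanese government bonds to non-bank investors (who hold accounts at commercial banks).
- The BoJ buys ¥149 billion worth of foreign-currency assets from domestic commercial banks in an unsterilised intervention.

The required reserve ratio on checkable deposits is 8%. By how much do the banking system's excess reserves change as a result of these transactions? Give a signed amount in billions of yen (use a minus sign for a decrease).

Currency withdrawal ¥14 billion: reserves −¥14B, deposits −¥14B.
Asset sale (to non-banks) ¥252 billion: reserves −¥252B, deposits −¥252B.
FX purchase ¥149 billion: reserves +¥149B, deposits 0.
Totals: Δreserves = −¥117B, Δdeposits = −¥266B.
Δrequired reserves = 8% × −¥266B = −¥21.28B.
Δexcess reserves = Δreserves − Δrequired = −¥117B − (−¥21.28B) = -¥95.72 billion.

-¥95.72 billion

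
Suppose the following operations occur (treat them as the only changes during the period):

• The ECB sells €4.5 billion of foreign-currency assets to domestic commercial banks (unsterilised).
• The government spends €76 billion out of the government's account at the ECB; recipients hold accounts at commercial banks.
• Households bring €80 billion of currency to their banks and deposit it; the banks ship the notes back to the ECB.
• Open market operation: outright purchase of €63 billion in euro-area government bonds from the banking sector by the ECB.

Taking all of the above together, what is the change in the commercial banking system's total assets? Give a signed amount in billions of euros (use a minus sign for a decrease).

+€156 billion

FX sale €4.5 billion: just an asset swap on bank balance sheets → 0.
Government spending €76 billion: bank balance sheets expand → +€76B.
Currency deposit €80 billion: bank balance sheets expand → +€80B.
OMO purchase (from banks) €63 billion: just an asset swap on bank balance sheets → 0.
Net: 0 + 76 + 80 + 0 = +€156 billion.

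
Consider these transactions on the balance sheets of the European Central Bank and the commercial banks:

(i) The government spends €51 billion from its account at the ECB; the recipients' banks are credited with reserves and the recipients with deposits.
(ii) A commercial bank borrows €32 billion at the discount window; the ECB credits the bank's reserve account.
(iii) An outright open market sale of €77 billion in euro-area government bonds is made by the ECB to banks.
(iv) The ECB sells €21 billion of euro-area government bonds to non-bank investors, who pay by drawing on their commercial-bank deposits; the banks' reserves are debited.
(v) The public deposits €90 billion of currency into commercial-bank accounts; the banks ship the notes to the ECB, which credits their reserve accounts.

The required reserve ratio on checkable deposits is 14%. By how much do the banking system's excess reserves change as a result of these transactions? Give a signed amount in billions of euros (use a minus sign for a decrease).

+€58.2 billion

Government spending €51 billion: reserves +€51B, deposits +€51B.
Discount-window loan €32 billion: reserves +€32B, deposits 0.
OMO sale (to banks) €77 billion: reserves −€77B, deposits 0.
Asset sale (to non-banks) €21 billion: reserves −€21B, deposits −€21B.
Currency deposit €90 billion: reserves +€90B, deposits +€90B.
Totals: Δreserves = +€75B, Δdeposits = +€120B.
Δrequired reserves = 14% × +€120B = +€16.8B.
Δexcess reserves = Δreserves − Δrequired = +€75B − (+€16.8B) = +€58.2 billion.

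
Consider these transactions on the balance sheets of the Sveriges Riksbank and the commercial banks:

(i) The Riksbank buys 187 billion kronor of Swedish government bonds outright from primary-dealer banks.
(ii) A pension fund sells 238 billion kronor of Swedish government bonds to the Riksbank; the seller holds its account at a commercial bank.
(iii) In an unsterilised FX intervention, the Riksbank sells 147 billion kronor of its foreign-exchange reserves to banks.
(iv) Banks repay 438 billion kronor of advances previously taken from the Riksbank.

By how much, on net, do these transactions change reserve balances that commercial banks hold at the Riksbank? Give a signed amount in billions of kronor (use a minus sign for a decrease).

OMO purchase (from banks) 187 billion kronor: the Riksbank pays by crediting reserve accounts → +187B.
Asset purchase (from non-banks) 238 billion kronor: the Riksbank pays by crediting reserve accounts → +238B.
FX sale 147 billion kronor: the buying banks pay out of their reserve balances → −147B.
Discount-window repayment 438 billion kronor: repayment is debited from reserves → −438B.
Net: 187 + 238 − 147 − 438 = -160 billion.

-160 billion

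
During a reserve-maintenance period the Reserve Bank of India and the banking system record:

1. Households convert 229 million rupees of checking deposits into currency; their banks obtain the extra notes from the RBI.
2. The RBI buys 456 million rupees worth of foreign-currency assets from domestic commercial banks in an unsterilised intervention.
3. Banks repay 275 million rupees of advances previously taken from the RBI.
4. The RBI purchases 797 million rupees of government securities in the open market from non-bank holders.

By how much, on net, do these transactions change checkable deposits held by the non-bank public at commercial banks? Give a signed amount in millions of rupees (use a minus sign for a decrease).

+568 million

RBI balance sheet:
  Assets:      Securities +797M, Loans to banks −275M, Foreign assets +456M
  Liabilities: Bank reserves +749M, Currency in circulation +229M
Commercial banking system:
  Assets:      Reserves at CB +749M, Foreign assets −456M
  Liabilities: Checkable deposits +568M, Borrowings from CB −275M
So the change in checkable deposits held by the non-bank public at commercial banks is +568 million.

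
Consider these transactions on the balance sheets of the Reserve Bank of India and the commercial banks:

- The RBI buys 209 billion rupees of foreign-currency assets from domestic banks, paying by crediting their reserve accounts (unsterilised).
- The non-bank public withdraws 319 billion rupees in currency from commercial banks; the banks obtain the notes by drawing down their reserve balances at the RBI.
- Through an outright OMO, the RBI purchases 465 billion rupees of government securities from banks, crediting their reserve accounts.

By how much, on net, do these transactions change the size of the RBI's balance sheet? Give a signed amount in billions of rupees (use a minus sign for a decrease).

+674 billion

RBI balance sheet:
  Assets:      Securities +465B, Foreign assets +209B
  Liabilities: Bank reserves +355B, Currency in circulation +319B
Change in total RBI assets = +674 billion.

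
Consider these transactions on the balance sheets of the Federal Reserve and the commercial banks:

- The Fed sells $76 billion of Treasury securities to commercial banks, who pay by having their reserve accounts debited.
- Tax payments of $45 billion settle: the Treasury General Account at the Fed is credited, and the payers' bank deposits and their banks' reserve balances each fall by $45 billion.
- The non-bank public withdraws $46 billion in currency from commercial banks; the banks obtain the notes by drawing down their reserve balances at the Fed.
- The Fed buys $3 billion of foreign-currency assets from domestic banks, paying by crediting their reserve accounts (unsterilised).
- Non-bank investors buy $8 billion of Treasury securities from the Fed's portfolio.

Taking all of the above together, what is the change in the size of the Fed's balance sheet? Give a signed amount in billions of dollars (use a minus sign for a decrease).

OMO sale (to banks) $76 billion: a Fed asset is shed → −$76B.
Government account inflow $45 billion: only the composition of liabilities changes → 0.
Currency withdrawal $46 billion: only the composition of liabilities changes → 0.
FX purchase $3 billion: a Fed asset is acquired → +$3B.
Asset sale (to non-banks) $8 billion: a Fed asset is shed → −$8B.
Net: −76 + 0 + 0 + 3 − 8 = -$81 billion.

-$81 billion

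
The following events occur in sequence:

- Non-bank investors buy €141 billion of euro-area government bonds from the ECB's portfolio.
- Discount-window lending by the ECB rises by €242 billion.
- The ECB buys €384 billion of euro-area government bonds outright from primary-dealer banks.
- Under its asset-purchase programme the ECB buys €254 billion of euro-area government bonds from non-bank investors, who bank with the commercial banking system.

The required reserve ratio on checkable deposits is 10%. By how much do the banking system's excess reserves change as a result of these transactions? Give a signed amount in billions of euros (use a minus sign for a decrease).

Asset sale (to non-banks) €141 billion: reserves −€141B, deposits −€141B.
Discount-window loan €242 billion: reserves +€242B, deposits 0.
OMO purchase (from banks) €384 billion: reserves +€384B, deposits 0.
Asset purchase (from non-banks) €254 billion: reserves +€254B, deposits +€254B.
Totals: Δreserves = +€739B, Δdeposits = +€113B.
Δrequired reserves = 10% × +€113B = +€11.3B.
Δexcess reserves = Δreserves − Δrequired = +€739B − (+€11.3B) = +€727.7 billion.

+€727.7 billion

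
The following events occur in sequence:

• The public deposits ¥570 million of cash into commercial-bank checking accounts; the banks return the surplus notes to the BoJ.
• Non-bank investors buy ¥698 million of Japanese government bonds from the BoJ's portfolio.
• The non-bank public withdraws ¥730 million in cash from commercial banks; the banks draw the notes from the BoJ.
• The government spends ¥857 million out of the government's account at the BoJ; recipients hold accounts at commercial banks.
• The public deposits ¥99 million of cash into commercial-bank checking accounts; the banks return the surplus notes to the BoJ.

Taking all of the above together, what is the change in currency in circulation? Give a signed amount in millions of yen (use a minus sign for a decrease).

BoJ balance sheet:
  Assets:      Securities −¥698M
  Liabilities: Bank reserves +¥98M, Currency in circulation +¥61M, Government deposits −¥857M
Commercial banking system:
  Assets:      Reserves at CB +¥98M
  Liabilities: Checkable deposits +¥98M
So the change in currency in circulation is +¥61 million.

+¥61 million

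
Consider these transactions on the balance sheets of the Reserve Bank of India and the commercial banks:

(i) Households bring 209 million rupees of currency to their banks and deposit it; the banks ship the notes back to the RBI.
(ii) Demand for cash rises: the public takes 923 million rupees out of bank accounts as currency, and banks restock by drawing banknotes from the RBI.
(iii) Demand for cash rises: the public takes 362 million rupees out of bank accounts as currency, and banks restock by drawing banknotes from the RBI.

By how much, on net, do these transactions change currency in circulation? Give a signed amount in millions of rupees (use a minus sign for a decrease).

Currency deposit 209 million rupees: notes return to the central bank → −209M.
Currency withdrawal 923 million rupees: notes leave the central bank → +923M.
Currency withdrawal 362 million rupees: notes leave the central bank → +362M.
Net: −209 + 923 + 362 = +1076 million.

+1076 million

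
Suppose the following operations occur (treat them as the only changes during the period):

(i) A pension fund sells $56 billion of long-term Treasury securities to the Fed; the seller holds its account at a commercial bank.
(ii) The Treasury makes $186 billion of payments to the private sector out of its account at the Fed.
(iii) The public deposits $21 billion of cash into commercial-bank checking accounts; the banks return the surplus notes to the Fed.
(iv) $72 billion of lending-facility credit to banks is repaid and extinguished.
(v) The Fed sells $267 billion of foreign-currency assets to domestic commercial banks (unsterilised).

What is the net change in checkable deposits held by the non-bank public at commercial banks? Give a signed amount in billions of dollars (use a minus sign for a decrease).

Fed balance sheet:
  Assets:      Securities +$56B, Loans to banks −$72B, Foreign assets −$267B
  Liabilities: Bank reserves −$76B, Currency in circulation −$21B, Government deposits −$186B
Commercial banking system:
  Assets:      Reserves at CB −$76B, Foreign assets +$267B
  Liabilities: Checkable deposits +$263B, Borrowings from CB −$72B
So the change in checkable deposits held by the non-bank public at commercial banks is +$263 billion.

+$263 billion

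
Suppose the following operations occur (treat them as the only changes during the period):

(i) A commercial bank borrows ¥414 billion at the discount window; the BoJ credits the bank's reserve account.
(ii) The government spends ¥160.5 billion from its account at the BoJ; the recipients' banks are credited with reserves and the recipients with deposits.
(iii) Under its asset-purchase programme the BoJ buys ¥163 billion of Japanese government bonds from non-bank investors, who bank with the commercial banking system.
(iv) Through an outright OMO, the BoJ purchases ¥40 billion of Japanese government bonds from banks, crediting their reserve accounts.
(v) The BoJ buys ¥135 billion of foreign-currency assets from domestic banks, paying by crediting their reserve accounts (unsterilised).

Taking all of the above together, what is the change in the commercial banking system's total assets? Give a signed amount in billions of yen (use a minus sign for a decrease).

+¥737.5 billion

Discount-window loan ¥414 billion: bank balance sheets expand → +¥414B.
Government spending ¥160.5 billion: bank balance sheets expand → +¥160.5B.
Asset purchase (from non-banks) ¥163 billion: bank balance sheets expand → +¥163B.
OMO purchase (from banks) ¥40 billion: just an asset swap on bank balance sheets → 0.
FX purchase ¥135 billion: just an asset swap on bank balance sheets → 0.
Net: 414 + 160.5 + 163 + 0 + 0 = +¥737.5 billion.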